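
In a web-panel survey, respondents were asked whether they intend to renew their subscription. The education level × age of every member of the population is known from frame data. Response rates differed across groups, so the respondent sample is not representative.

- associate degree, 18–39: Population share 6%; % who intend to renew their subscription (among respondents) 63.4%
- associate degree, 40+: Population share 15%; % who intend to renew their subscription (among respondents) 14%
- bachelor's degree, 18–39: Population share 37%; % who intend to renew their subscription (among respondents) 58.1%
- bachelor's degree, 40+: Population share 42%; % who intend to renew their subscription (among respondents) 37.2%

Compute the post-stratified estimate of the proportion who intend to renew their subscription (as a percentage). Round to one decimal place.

43.0%

Reweight to the known education level × age distribution:
  associate degree, 18–39: 0.06 × 63.4 = 3.804
  associate degree, 40+: 0.15 × 14 = 2.1
  bachelor's degree, 18–39: 0.37 × 58.1 = 21.497
  bachelor's degree, 40+: 0.42 × 37.2 = 15.624
Post-stratified estimate = 43.025 → 43.0%.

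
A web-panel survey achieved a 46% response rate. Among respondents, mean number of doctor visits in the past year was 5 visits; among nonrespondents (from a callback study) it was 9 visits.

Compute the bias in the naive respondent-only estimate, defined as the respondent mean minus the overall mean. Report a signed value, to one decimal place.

Nonresponse fraction = 1 − 0.46 = 0.54.
Bias = (nonresponse fraction) × (respondent mean − nonrespondent mean)
     = 0.54 × (5 − 9) = 0.54 × -4 = -2.16.

-2.2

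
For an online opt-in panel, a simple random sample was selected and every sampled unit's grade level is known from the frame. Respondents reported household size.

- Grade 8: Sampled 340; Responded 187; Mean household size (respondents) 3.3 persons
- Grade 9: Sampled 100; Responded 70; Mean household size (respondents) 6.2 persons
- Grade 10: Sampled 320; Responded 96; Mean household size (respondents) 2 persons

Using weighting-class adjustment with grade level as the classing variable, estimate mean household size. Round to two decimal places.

Class response rates: Grade 8 187/340 = 55%, Grade 9 70/100 = 70%, Grade 10 96/320 = 30%.
With weight = n_sampled/n_responded per class, the weighted class total is n_sampled:
  Grade 8: 340 × 3.3 = 1122
  Grade 9: 100 × 6.2 = 620
  Grade 10: 320 × 2 = 640
Adjusted estimate = 2382 / 760 = 3.13421 → 3.13.

3.13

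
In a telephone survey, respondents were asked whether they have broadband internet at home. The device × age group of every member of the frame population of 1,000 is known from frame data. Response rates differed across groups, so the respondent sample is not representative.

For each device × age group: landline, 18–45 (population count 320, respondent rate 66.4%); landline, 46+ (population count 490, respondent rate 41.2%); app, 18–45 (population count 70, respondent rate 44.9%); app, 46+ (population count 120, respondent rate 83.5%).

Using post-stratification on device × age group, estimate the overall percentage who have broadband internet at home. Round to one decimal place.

54.6%

Weight each group's respondent value by its population share:
  landline, 18–45: (320/1,000) × 66.4 = 21.248
  landline, 46+: (490/1,000) × 41.2 = 20.188
  app, 18–45: (70/1,000) × 44.9 = 3.143
  app, 46+: (120/1,000) × 83.5 = 10.02
Post-stratified estimate = 54.599 → 54.6%.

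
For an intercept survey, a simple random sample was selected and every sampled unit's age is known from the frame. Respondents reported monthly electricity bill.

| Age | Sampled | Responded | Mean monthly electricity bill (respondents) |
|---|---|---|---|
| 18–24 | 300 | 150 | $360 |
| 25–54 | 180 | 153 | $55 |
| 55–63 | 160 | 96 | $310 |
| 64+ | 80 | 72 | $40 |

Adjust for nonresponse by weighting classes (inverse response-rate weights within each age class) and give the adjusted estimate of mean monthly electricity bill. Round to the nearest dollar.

$237

Class response rates: 18–24 150/300 = 50%, 25–54 153/180 = 85%, 55–63 96/160 = 60%, 64+ 72/80 = 90%.
Each respondent's weight = sampled/responded in their class; summing within a class gives n_sampled, so:
  18–24: 300 × 360 = 108,000
  25–54: 180 × 55 = 9900
  55–63: 160 × 310 = 49,600
  64+: 80 × 40 = 3200
Adjusted estimate = 170,700 / 720 = 237.083 → $237.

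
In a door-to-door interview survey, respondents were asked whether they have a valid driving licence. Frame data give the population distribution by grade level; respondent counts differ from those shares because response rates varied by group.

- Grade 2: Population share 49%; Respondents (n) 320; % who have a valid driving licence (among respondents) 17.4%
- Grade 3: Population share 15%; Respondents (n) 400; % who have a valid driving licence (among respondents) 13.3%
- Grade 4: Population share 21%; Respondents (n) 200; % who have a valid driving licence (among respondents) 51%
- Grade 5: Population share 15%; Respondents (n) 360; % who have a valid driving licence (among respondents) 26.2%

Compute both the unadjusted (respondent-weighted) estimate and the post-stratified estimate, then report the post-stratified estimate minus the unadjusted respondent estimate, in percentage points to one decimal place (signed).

+1.3 percentage points

Unadjusted (pooled respondent) estimate weights by respondent counts:
  (320/1280)×17.4 + (400/1280)×13.3 + (200/1280)×51 + (360/1280)×26.2 = 23.8438%
Post-stratifying to population shares instead:
  0.49×17.4 + 0.15×13.3 + 0.21×51 + 0.15×26.2 = 25.161%
Difference = 25.161 − 23.8438 = 1.3172 pp.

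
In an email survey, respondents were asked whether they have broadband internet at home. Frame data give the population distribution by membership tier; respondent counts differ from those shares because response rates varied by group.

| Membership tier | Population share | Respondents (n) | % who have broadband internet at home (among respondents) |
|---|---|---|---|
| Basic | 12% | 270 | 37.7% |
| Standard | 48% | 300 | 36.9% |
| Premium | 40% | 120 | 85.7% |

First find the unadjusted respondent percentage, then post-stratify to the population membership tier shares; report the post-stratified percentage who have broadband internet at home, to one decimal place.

Naive respondent-only estimate (weights = respondent counts):
  (270/690)×37.7 + (300/690)×36.9 + (120/690)×85.7 = 45.7%
Post-stratified estimate weights by population shares:
  0.12×37.7 + 0.48×36.9 + 0.4×85.7 = 56.516%

56.5%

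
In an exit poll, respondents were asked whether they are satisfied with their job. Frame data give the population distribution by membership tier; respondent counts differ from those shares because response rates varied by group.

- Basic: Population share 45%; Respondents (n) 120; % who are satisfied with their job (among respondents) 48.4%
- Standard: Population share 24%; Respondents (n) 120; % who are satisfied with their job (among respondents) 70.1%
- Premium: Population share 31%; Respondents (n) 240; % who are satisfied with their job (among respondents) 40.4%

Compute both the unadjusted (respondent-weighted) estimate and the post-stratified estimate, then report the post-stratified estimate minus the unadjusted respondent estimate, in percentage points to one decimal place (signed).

+1.3 percentage points

Without adjustment, the pooled respondent share is:
  (120/480)×48.4 + (120/480)×70.1 + (240/480)×40.4 = 49.825%
Reweighting by population membership tier shares:
  0.45×48.4 + 0.24×70.1 + 0.31×40.4 = 51.128%
Difference = 51.128 − 49.825 = 1.303 pp.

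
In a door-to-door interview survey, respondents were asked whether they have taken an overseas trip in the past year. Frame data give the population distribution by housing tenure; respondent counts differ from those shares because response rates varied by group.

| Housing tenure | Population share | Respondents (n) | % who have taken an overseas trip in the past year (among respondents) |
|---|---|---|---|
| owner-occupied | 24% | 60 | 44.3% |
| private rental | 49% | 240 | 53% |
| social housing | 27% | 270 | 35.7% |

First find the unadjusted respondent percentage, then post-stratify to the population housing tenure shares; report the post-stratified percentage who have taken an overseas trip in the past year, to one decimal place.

Unadjusted (pooled respondent) estimate weights by respondent counts:
  (60/570)×44.3 + (240/570)×53 + (270/570)×35.7 = 43.8895%
Post-stratifying to population shares instead:
  0.24×44.3 + 0.49×53 + 0.27×35.7 = 46.241%

46.2%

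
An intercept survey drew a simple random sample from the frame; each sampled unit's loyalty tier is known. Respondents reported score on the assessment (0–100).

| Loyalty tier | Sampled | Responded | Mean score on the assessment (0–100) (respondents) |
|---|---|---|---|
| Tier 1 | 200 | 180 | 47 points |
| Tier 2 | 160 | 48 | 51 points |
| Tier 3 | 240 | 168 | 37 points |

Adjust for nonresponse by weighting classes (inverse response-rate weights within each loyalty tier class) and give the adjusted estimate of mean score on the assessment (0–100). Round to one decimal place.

44.1

Response rates by class: Tier 1 180/200 = 90%, Tier 2 48/160 = 30%, Tier 3 168/240 = 70%.
Inverse-response-rate weighting restores each class to its sampled count, so class totals weight by n_sampled:
  Tier 1: 200 × 47 = 9400
  Tier 2: 160 × 51 = 8160
  Tier 3: 240 × 37 = 8880
Adjusted estimate = 26,440 / 600 = 44.0667 → 44.1.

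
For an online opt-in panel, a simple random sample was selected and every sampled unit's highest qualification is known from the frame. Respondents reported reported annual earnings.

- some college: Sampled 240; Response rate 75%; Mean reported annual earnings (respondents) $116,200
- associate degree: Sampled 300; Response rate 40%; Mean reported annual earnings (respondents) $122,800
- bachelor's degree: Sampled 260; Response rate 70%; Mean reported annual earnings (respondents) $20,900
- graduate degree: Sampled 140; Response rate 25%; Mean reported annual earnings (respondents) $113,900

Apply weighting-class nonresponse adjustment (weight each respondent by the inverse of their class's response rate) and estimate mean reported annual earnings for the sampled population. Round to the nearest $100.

Weighting each respondent by the inverse class response rate inflates each class back to its sampled size, so the class weight is n_sampled:
  some college: 240 × 116,200 = 27,888,000
  associate degree: 300 × 122,800 = 36,840,000
  bachelor's degree: 260 × 20,900 = 5,434,000
  graduate degree: 140 × 113,900 = 15,946,000
Adjusted estimate = 86,108,000 / 940 = 91604.3 → $91,600.

$91,600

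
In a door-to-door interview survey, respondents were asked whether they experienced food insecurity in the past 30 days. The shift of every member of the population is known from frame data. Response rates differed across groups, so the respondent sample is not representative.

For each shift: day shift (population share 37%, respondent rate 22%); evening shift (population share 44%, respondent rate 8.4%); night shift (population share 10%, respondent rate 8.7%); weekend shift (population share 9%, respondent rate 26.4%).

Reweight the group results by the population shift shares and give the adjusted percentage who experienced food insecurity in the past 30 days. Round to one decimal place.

Post-stratification weights by population share, not respondent share:
  day shift: 0.37 × 22 = 8.14
  evening shift: 0.44 × 8.4 = 3.696
  night shift: 0.1 × 8.7 = 0.87
  weekend shift: 0.09 × 26.4 = 2.376
Post-stratified estimate = 15.082 → 15.1%.

15.1%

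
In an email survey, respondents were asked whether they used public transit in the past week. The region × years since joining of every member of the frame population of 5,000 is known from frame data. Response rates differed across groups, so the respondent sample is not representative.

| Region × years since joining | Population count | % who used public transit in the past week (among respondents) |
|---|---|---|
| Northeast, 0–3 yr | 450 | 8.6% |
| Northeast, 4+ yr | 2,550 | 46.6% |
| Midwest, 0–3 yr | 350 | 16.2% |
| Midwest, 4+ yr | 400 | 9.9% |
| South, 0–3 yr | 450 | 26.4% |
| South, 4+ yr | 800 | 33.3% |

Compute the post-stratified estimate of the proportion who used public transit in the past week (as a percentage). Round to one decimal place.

Reweight to the known region × years since joining distribution:
  Northeast, 0–3 yr: (450/5,000) × 8.6 = 0.774
  Northeast, 4+ yr: (2,550/5,000) × 46.6 = 23.766
  Midwest, 0–3 yr: (350/5,000) × 16.2 = 1.134
  Midwest, 4+ yr: (400/5,000) × 9.9 = 0.792
  South, 0–3 yr: (450/5,000) × 26.4 = 2.376
  South, 4+ yr: (800/5,000) × 33.3 = 5.328
Post-stratified estimate = 34.17 → 34.2%.

34.2%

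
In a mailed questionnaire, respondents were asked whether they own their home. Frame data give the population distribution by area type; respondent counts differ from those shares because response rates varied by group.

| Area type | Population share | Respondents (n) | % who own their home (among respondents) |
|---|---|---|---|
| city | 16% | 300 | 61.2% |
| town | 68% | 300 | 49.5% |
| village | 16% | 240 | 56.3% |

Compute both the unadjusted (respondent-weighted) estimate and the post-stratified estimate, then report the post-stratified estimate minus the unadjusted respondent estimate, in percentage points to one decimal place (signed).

Without adjustment, the pooled respondent share is:
  (300/840)×61.2 + (300/840)×49.5 + (240/840)×56.3 = 55.6214%
Post-stratifying to population shares instead:
  0.16×61.2 + 0.68×49.5 + 0.16×56.3 = 52.46%
Difference = 52.46 − 55.6214 = -3.1614 pp.

-3.2 percentage points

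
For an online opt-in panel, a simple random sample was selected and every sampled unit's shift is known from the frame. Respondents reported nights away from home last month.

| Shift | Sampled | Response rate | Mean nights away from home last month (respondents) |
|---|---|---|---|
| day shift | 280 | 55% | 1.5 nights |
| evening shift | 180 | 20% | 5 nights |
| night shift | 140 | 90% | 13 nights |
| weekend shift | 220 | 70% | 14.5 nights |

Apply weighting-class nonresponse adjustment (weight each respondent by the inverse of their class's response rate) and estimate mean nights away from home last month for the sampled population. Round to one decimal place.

Each respondent's weight = sampled/responded in their class; summing within a class gives n_sampled, so:
  day shift: 280 × 1.5 = 420
  evening shift: 180 × 5 = 900
  night shift: 140 × 13 = 1820
  weekend shift: 220 × 14.5 = 3190
Adjusted estimate = 6330 / 820 = 7.71951 → 7.7.

7.7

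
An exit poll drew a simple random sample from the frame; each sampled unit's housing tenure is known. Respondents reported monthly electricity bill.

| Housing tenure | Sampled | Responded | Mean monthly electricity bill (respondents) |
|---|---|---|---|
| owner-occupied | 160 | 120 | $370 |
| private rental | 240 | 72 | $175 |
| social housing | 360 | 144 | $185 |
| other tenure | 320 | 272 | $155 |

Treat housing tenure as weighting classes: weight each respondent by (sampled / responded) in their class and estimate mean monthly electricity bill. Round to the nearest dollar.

Class response rates: owner-occupied 120/160 = 75%, private rental 72/240 = 30%, social housing 144/360 = 40%, other tenure 272/320 = 85%.
Each respondent's weight = sampled/responded in their class; summing within a class gives n_sampled, so:
  owner-occupied: 160 × 370 = 59,200
  private rental: 240 × 175 = 42,000
  social housing: 360 × 185 = 66,600
  other tenure: 320 × 155 = 49,600
Adjusted estimate = 217,400 / 1,080 = 201.296 → $201.

$201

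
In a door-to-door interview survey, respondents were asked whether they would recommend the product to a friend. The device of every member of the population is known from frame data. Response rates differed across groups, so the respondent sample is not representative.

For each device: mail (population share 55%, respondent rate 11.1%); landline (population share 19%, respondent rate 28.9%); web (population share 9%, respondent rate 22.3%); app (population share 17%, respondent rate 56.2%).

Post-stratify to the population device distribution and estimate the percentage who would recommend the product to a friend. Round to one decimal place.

23.2%

Weight each group's respondent value by its population share:
  mail: 0.55 × 11.1 = 6.105
  landline: 0.19 × 28.9 = 5.491
  web: 0.09 × 22.3 = 2.007
  app: 0.17 × 56.2 = 9.554
Post-stratified estimate = 23.157 → 23.2%.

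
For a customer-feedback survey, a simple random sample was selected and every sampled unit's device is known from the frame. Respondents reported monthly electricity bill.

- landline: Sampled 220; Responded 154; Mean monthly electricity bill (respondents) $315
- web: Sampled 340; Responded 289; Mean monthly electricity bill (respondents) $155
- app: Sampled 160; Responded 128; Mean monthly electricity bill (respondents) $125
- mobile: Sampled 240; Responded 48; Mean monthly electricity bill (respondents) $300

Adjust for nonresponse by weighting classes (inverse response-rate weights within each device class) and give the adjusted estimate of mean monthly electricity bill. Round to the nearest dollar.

$223

Class response rates: landline 154/220 = 70%, web 289/340 = 85%, app 128/160 = 80%, mobile 48/240 = 20%.
Each respondent's weight = sampled/responded in their class; summing within a class gives n_sampled, so:
  landline: 220 × 315 = 69,300
  web: 340 × 155 = 52,700
  app: 160 × 125 = 20,000
  mobile: 240 × 300 = 72,000
Adjusted estimate = 214,000 / 960 = 222.917 → $223.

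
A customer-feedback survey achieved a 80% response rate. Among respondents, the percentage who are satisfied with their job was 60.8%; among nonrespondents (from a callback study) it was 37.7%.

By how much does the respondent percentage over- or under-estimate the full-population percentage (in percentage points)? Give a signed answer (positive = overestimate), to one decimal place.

Nonresponse fraction = 1 − 0.8 = 0.2.
Bias = (nonresponse fraction) × (respondent percentage − nonrespondent percentage)
     = 0.2 × (60.8 − 37.7) = 0.2 × 23.1 = 4.62.

+4.6 percentage points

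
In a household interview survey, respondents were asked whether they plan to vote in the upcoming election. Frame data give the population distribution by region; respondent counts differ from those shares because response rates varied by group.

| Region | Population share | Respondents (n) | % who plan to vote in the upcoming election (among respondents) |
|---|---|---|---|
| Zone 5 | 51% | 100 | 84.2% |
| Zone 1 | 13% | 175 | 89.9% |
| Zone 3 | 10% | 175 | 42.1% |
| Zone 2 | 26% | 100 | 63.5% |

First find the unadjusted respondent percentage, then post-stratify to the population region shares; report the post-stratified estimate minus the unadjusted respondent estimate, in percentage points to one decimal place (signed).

Unadjusted (pooled respondent) estimate weights by respondent counts:
  (100/550)×84.2 + (175/550)×89.9 + (175/550)×42.1 + (100/550)×63.5 = 68.8545%
Post-stratified estimate weights by population shares:
  0.51×84.2 + 0.13×89.9 + 0.1×42.1 + 0.26×63.5 = 75.349%
Difference = 75.349 − 68.8545 = 6.4945 pp.

+6.5 percentage points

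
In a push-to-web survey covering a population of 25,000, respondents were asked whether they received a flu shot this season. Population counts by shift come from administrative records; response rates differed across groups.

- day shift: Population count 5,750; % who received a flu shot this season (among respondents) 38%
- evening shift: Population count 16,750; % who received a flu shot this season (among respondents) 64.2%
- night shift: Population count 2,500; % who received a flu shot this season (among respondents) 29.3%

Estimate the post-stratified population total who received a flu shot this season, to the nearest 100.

Apply each group's respondent rate to its population count:
  day shift: 5,750 × 38% = 2185
  evening shift: 16,750 × 64.2% = 10753.5
  night shift: 2,500 × 29.3% = 732.5
Estimated total = 13,671 → 13,700.

13,700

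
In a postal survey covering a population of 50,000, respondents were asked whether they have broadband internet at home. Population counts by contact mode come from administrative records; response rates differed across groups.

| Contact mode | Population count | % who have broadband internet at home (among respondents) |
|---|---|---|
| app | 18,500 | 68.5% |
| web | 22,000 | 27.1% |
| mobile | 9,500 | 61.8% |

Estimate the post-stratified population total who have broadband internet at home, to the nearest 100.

Each cell contributes its population count × the respondent rate:
  app: 18,500 × 68.5% = 12672.5
  web: 22,000 × 27.1% = 5962
  mobile: 9,500 × 61.8% = 5871
Estimated total = 24505.5 → 24,500.

24,500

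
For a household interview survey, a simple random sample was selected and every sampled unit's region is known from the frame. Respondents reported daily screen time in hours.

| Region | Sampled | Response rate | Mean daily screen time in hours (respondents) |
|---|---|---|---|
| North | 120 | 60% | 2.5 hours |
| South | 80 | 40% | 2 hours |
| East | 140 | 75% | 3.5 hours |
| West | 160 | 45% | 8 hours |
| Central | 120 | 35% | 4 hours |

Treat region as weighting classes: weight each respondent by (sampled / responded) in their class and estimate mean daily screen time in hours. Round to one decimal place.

With weight = n_sampled/n_responded per class, the weighted class total is n_sampled:
  North: 120 × 2.5 = 300
  South: 80 × 2 = 160
  East: 140 × 3.5 = 490
  West: 160 × 8 = 1280
  Central: 120 × 4 = 480
Adjusted estimate = 2710 / 620 = 4.37097 → 4.4.

4.4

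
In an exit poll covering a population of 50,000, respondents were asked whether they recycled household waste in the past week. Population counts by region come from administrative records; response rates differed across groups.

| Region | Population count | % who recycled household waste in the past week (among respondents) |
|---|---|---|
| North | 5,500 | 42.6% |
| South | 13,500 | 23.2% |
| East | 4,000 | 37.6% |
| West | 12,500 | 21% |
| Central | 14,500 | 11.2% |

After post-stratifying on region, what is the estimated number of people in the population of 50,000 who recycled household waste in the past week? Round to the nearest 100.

11,200

Estimated count per cell = population count × respondent percentage:
  North: 5,500 × 42.6% = 2343
  South: 13,500 × 23.2% = 3132
  East: 4,000 × 37.6% = 1504
  West: 12,500 × 21% = 2625
  Central: 14,500 × 11.2% = 1624
Estimated total = 11,228 → 11,200.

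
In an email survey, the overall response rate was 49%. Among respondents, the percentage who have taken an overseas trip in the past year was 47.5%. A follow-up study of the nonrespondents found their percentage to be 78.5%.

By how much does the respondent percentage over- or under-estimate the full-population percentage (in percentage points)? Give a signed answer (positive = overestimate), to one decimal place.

Nonresponse fraction = 1 − 0.49 = 0.51.
Bias = (nonresponse fraction) × (respondent percentage − nonrespondent percentage)
     = 0.51 × (47.5 − 78.5) = 0.51 × -31 = -15.81.

-15.8 percentage points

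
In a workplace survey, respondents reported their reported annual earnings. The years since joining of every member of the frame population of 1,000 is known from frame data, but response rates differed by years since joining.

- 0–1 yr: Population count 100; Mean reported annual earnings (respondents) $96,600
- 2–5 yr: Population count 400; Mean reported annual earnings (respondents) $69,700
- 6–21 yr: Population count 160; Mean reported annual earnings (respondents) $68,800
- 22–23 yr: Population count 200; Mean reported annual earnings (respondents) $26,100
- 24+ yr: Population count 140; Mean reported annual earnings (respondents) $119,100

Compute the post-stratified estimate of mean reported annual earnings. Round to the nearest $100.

$70,400

Post-stratification weights by population share, not respondent share:
  0–1 yr: (100/1,000) × 96,600 = 9660
  2–5 yr: (400/1,000) × 69,700 = 27,880
  6–21 yr: (160/1,000) × 68,800 = 11,008
  22–23 yr: (200/1,000) × 26,100 = 5220
  24+ yr: (140/1,000) × 119,100 = 16,674
Post-stratified estimate = 70,442 → $70,400.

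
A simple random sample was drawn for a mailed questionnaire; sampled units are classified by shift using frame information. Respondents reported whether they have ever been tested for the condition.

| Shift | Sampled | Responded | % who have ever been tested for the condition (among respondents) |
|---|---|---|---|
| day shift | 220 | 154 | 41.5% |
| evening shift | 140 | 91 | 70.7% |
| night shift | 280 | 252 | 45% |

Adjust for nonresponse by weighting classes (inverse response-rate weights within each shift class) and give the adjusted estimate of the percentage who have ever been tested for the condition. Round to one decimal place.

Response rates by class: day shift 154/220 = 70%, evening shift 91/140 = 65%, night shift 252/280 = 90%.
With weight = n_sampled/n_responded per class, the weighted class total is n_sampled:
  day shift: 220 × 41.5 = 9130
  evening shift: 140 × 70.7 = 9898
  night shift: 280 × 45 = 12,600
Adjusted estimate = 31,628 / 640 = 49.4188 → 49.4%.

49.4%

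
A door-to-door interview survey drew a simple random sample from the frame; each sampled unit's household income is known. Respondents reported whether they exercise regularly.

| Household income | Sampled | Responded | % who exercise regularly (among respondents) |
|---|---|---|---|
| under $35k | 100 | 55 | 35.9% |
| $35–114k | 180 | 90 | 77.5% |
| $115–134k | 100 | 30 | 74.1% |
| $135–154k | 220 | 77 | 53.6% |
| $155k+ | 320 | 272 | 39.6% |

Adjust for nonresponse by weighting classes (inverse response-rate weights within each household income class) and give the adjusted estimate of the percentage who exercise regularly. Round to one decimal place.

53.7%

Class response rates: under $35k 55/100 = 55%, $35–114k 90/180 = 50%, $115–134k 30/100 = 30%, $135–154k 77/220 = 35%, $155k+ 272/320 = 85%.
Weighting each respondent by the inverse class response rate inflates each class back to its sampled size, so the class weight is n_sampled:
  under $35k: 100 × 35.9 = 3590
  $35–114k: 180 × 77.5 = 13,950
  $115–134k: 100 × 74.1 = 7410
  $135–154k: 220 × 53.6 = 11,792
  $155k+: 320 × 39.6 = 12,672
Adjusted estimate = 49,414 / 920 = 53.7109 → 53.7%.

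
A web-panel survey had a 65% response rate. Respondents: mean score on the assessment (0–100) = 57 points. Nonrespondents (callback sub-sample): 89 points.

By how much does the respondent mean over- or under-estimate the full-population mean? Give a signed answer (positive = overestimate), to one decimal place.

-11.2

Nonresponse fraction = 1 − 0.65 = 0.35.
Bias = (nonresponse fraction) × (respondent mean − nonrespondent mean)
     = 0.35 × (57 − 89) = 0.35 × -32 = -11.2.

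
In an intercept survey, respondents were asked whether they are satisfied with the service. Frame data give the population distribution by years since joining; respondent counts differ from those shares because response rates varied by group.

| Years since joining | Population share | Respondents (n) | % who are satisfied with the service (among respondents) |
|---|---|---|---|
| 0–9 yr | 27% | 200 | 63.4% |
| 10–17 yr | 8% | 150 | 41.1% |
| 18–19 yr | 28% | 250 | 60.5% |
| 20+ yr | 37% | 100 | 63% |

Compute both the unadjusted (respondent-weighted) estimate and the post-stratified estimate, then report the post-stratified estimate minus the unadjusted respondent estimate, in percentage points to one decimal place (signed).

Unadjusted (pooled respondent) estimate weights by respondent counts:
  (200/700)×63.4 + (150/700)×41.1 + (250/700)×60.5 + (100/700)×63 = 57.5286%
Reweighting by population years since joining shares:
  0.27×63.4 + 0.08×41.1 + 0.28×60.5 + 0.37×63 = 60.656%
Difference = 60.656 − 57.5286 = 3.1274 pp.

+3.1 percentage points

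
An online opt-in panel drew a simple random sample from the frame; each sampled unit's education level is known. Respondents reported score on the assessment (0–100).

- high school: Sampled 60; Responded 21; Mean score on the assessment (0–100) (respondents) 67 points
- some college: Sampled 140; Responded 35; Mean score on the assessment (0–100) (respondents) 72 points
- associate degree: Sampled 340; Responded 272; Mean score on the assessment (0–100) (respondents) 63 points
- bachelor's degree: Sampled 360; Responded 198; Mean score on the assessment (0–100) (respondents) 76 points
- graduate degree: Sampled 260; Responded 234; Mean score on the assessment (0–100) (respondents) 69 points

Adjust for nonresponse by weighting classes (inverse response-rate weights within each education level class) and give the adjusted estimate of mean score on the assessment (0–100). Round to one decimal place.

69.7

Class response rates: high school 21/60 = 35%, some college 35/140 = 25%, associate degree 272/340 = 80%, bachelor's degree 198/360 = 55%, graduate degree 234/260 = 90%.
Inverse-response-rate weighting restores each class to its sampled count, so class totals weight by n_sampled:
  high school: 60 × 67 = 4020
  some college: 140 × 72 = 10,080
  associate degree: 340 × 63 = 21,420
  bachelor's degree: 360 × 76 = 27,360
  graduate degree: 260 × 69 = 17,940
Adjusted estimate = 80,820 / 1,160 = 69.6724 → 69.7.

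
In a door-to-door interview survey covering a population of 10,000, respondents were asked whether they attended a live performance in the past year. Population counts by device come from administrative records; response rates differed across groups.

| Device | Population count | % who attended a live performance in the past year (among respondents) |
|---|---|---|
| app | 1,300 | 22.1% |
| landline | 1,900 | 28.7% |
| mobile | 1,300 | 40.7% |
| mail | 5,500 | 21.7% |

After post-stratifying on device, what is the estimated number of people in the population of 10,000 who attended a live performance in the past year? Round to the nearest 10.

2,560

Each cell contributes its population count × the respondent rate:
  app: 1,300 × 22.1% = 287.3
  landline: 1,900 × 28.7% = 545.3
  mobile: 1,300 × 40.7% = 529.1
  mail: 5,500 × 21.7% = 1193.5
Estimated total = 2555.2 → 2,560.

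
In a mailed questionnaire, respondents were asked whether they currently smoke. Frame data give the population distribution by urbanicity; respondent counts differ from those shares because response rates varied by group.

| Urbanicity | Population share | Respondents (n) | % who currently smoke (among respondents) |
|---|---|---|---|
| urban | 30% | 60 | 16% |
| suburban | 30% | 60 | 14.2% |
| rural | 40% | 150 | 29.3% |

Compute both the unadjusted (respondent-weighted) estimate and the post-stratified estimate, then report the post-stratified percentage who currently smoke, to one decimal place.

20.8%

Unadjusted (pooled respondent) estimate weights by respondent counts:
  (60/270)×16 + (60/270)×14.2 + (150/270)×29.3 = 22.9889%
Post-stratified estimate weights by population shares:
  0.3×16 + 0.3×14.2 + 0.4×29.3 = 20.78%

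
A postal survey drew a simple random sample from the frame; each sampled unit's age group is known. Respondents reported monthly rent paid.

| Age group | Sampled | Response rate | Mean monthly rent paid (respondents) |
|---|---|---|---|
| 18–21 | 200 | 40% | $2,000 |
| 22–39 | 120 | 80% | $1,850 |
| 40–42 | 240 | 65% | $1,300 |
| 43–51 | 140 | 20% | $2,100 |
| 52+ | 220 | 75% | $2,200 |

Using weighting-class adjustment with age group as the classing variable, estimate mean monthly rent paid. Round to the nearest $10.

Each respondent's weight = sampled/responded in their class; summing within a class gives n_sampled, so:
  18–21: 200 × 2000 = 400,000
  22–39: 120 × 1850 = 222,000
  40–42: 240 × 1300 = 312,000
  43–51: 140 × 2100 = 294,000
  52+: 220 × 2200 = 484,000
Adjusted estimate = 1,712,000 / 920 = 1860.87 → $1,860.

$1,860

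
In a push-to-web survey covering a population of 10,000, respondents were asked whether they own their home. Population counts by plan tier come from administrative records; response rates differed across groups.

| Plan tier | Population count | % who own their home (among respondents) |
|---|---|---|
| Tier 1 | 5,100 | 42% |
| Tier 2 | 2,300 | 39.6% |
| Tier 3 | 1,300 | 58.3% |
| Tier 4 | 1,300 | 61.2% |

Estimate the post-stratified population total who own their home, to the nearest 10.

Each cell contributes its population count × the respondent rate:
  Tier 1: 5,100 × 42% = 2142
  Tier 2: 2,300 × 39.6% = 910.8
  Tier 3: 1,300 × 58.3% = 757.9
  Tier 4: 1,300 × 61.2% = 795.6
Estimated total = 4606.3 → 4,610.

4,610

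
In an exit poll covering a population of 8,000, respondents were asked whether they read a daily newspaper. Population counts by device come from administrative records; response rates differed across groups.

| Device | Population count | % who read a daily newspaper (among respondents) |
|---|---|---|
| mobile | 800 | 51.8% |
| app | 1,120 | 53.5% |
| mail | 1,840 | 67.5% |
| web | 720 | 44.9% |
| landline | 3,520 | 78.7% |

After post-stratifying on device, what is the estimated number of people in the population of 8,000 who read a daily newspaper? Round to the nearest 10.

5,350

Each cell contributes its population count × the respondent rate:
  mobile: 800 × 51.8% = 414.4
  app: 1,120 × 53.5% = 599.2
  mail: 1,840 × 67.5% = 1242
  web: 720 × 44.9% = 323.28
  landline: 3,520 × 78.7% = 2770.24
Estimated total = 5349.12 → 5,350.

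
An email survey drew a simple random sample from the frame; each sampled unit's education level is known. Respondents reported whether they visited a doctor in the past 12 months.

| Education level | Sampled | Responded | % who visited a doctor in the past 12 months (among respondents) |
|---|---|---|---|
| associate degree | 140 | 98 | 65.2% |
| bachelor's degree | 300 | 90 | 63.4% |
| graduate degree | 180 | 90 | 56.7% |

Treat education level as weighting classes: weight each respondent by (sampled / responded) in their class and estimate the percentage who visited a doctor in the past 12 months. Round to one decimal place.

Response rates by class: associate degree 98/140 = 70%, bachelor's degree 90/300 = 30%, graduate degree 90/180 = 50%.
Each respondent's weight = sampled/responded in their class; summing within a class gives n_sampled, so:
  associate degree: 140 × 65.2 = 9128
  bachelor's degree: 300 × 63.4 = 19,020
  graduate degree: 180 × 56.7 = 10,206
Adjusted estimate = 38,354 / 620 = 61.8613 → 61.9%.

61.9%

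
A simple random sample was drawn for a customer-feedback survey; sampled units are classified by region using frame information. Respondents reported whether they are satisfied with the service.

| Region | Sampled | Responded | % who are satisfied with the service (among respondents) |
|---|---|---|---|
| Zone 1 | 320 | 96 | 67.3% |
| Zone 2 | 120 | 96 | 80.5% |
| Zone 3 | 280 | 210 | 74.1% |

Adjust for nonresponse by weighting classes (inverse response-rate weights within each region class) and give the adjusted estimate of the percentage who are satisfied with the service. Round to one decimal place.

72.1%

Response rates by class: Zone 1 96/320 = 30%, Zone 2 96/120 = 80%, Zone 3 210/280 = 75%.
Inverse-response-rate weighting restores each class to its sampled count, so class totals weight by n_sampled:
  Zone 1: 320 × 67.3 = 21,536
  Zone 2: 120 × 80.5 = 9660
  Zone 3: 280 × 74.1 = 20,748
Adjusted estimate = 51,944 / 720 = 72.1444 → 72.1%.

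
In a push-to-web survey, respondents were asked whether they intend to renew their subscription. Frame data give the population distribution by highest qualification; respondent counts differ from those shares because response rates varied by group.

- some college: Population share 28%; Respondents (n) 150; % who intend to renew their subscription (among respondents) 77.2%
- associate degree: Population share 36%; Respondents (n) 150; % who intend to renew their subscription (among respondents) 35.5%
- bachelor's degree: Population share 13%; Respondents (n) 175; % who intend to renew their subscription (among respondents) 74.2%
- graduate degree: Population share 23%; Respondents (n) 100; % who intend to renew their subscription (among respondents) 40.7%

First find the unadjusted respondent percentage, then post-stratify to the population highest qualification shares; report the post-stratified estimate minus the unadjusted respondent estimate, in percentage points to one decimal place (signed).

Unadjusted (pooled respondent) estimate weights by respondent counts:
  (150/575)×77.2 + (150/575)×35.5 + (175/575)×74.2 + (100/575)×40.7 = 59.0609%
Post-stratified estimate weights by population shares:
  0.28×77.2 + 0.36×35.5 + 0.13×74.2 + 0.23×40.7 = 53.403%
Difference = 53.403 − 59.0609 = -5.6579 pp.

-5.7 percentage points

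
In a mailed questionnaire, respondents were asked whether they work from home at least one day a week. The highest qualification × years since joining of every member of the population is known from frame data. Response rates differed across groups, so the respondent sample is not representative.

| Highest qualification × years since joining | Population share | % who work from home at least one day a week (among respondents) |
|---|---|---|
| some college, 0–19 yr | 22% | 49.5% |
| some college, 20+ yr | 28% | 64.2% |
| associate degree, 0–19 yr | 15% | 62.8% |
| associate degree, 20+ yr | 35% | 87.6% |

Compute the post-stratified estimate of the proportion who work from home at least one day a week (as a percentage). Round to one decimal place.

Post-stratification weights by population share, not respondent share:
  some college, 0–19 yr: 0.22 × 49.5 = 10.89
  some college, 20+ yr: 0.28 × 64.2 = 17.976
  associate degree, 0–19 yr: 0.15 × 62.8 = 9.42
  associate degree, 20+ yr: 0.35 × 87.6 = 30.66
Post-stratified estimate = 68.946 → 68.9%.

68.9%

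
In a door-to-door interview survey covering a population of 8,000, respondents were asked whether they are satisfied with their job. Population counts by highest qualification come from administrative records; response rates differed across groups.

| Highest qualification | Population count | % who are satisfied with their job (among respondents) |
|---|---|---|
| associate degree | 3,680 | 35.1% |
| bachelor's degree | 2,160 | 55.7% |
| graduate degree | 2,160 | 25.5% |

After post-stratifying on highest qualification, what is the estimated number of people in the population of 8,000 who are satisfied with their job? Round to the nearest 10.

3,050

Apply each group's respondent rate to its population count:
  associate degree: 3,680 × 35.1% = 1291.68
  bachelor's degree: 2,160 × 55.7% = 1203.12
  graduate degree: 2,160 × 25.5% = 550.8
Estimated total = 3045.6 → 3,050.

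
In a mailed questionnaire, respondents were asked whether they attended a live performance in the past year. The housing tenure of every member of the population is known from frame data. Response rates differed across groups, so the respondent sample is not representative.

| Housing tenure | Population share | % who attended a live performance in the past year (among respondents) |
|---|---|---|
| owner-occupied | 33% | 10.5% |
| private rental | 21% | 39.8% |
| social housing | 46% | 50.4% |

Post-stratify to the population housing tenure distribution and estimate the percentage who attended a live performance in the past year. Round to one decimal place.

Post-stratification weights by population share, not respondent share:
  owner-occupied: 0.33 × 10.5 = 3.465
  private rental: 0.21 × 39.8 = 8.358
  social housing: 0.46 × 50.4 = 23.184
Post-stratified estimate = 35.007 → 35.0%.

35.0%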